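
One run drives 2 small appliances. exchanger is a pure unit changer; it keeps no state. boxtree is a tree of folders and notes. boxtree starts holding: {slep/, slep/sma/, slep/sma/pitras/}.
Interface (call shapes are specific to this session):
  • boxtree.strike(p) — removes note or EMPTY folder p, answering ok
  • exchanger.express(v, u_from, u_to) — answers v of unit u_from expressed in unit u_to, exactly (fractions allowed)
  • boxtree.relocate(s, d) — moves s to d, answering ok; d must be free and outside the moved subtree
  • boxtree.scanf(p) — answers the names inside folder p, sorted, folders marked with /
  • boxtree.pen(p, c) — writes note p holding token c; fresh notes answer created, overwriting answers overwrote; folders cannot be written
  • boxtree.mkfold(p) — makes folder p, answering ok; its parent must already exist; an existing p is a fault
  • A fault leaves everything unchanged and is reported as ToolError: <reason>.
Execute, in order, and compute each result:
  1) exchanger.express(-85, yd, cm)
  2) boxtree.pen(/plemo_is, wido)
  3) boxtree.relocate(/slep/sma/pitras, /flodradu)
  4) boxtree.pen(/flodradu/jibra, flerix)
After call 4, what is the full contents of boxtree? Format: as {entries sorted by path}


~$ exchanger.express v→-85 u_from→yd u_to→cm
= -38862/5
~$ boxtree.pen p→/plemo_is c→wido
= created
~$ boxtree.relocate s→/slep/sma/pitras d→/flodradu
= ok
~$ boxtree.pen p→/flodradu/jibra c→flerix
= created

Answer: {flodradu/, flodradu/jibra=flerix, plemo_is=wido, slep/, slep/sma/}


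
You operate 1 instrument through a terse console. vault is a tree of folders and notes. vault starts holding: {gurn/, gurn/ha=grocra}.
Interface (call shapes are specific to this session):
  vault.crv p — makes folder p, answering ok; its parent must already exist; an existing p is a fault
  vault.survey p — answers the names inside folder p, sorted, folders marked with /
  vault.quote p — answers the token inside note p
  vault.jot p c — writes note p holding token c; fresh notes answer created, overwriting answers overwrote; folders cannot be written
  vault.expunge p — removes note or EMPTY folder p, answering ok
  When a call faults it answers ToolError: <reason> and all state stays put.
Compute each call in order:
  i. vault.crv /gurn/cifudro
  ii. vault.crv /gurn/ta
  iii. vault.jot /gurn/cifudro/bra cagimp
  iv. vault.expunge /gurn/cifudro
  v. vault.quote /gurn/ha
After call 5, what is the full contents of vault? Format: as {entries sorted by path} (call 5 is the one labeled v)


==> vault.crv(p→/gurn/cifudro)
<== ok
==> vault.crv(p→/gurn/ta)
<== ok
==> vault.jot(p→/gurn/cifudro/bra, c→cagimp)
<== created
==> vault.expunge(p→/gurn/cifudro)
<== ToolError: not empty
==> vault.quote(p→/gurn/ha)
<== grocra

Answer: {gurn/, gurn/cifudro/, gurn/cifudro/bra=cagimp, gurn/ha=grocra, gurn/ta/}


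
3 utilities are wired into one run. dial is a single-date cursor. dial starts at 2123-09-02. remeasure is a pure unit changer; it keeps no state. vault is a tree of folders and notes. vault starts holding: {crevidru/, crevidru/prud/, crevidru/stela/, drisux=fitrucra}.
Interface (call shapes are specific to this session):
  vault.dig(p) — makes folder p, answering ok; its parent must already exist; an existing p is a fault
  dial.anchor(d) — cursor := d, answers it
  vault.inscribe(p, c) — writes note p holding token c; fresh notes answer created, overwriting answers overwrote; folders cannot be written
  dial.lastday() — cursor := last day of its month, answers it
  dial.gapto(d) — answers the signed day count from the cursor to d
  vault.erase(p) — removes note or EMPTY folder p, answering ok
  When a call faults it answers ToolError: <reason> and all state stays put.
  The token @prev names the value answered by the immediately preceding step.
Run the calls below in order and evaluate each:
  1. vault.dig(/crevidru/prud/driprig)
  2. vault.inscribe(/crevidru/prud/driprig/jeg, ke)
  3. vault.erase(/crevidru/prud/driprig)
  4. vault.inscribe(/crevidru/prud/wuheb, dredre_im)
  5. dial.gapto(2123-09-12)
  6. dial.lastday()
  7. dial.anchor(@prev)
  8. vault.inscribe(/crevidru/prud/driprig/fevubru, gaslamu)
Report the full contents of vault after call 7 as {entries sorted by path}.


Answer: {crevidru/, crevidru/prud/, crevidru/prud/driprig/, crevidru/prud/driprig/jeg=ke, crevidru/prud/wuheb=dredre_im, crevidru/stela/, drisux=fitrucra}

Derivation:
Step: dig[p=/crevidru/prud/driprig]
Result: ok
Step: inscribe[p=/crevidru/prud/driprig/jeg; c=ke]
Result: created
Step: erase[p=/crevidru/prud/driprig]
Result: ToolError: not empty
Step: inscribe[p=/crevidru/prud/wuheb; c=dredre_im]
Result: created
Step: gapto[d=2123-09-12]
Result: 10
Step: lastday[]
Result: 2123-09-30
Step: anchor[d=@prev]
Result: 2123-09-30
Step: inscribe[p=/crevidru/prud/driprig/fevubru; c=gaslamu]
Result: created


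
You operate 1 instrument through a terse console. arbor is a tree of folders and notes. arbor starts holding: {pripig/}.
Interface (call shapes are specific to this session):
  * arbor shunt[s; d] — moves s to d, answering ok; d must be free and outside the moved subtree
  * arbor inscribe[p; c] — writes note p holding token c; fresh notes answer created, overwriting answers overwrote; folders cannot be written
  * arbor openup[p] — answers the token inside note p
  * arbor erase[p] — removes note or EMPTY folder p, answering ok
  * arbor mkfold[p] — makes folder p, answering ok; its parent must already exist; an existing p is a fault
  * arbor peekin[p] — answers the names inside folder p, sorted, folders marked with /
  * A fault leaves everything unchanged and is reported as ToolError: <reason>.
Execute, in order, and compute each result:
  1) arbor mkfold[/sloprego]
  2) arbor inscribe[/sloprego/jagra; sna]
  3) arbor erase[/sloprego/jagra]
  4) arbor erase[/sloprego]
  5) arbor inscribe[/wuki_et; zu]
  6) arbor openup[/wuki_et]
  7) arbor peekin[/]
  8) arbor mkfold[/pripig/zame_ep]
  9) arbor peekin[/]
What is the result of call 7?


$ arbor mkfold p=/sloprego
[out] ok
$ arbor inscribe p=/sloprego/jagra c=sna
[out] created
$ arbor erase p=/sloprego/jagra
[out] ok
$ arbor erase p=/sloprego
[out] ok
$ arbor inscribe p=/wuki_et c=zu
[out] created
$ arbor openup p=/wuki_et
[out] zu
$ arbor peekin p=/
[out] [pripig/, wuki_et]
$ arbor mkfold p=/pripig/zame_ep
[out] ok
$ arbor peekin p=/
[out] [pripig/, wuki_et]

Answer: [pripig/, wuki_et]


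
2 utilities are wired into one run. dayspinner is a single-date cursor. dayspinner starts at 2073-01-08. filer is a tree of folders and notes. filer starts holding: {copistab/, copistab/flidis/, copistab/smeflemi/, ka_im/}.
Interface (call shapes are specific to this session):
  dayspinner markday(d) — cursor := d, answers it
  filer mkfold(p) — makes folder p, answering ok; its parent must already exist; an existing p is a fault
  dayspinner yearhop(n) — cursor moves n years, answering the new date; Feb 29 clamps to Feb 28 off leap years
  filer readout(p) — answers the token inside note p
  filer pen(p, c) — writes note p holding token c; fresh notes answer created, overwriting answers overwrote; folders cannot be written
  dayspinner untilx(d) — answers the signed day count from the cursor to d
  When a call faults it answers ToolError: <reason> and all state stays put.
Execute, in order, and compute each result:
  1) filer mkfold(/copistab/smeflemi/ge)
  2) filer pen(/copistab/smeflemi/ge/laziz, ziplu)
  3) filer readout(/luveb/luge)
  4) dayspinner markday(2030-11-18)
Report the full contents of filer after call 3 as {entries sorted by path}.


% filer mkfold(p→/copistab/smeflemi/ge) => ok
% filer pen(p→/copistab/smeflemi/ge/laziz, c→ziplu) => created
% filer readout(p→/luveb/luge) => ToolError: not found
% dayspinner markday(d→2030-11-18) => 2030-11-18

Answer: {copistab/, copistab/flidis/, copistab/smeflemi/, copistab/smeflemi/ge/, copistab/smeflemi/ge/laziz=ziplu, ka_im/}


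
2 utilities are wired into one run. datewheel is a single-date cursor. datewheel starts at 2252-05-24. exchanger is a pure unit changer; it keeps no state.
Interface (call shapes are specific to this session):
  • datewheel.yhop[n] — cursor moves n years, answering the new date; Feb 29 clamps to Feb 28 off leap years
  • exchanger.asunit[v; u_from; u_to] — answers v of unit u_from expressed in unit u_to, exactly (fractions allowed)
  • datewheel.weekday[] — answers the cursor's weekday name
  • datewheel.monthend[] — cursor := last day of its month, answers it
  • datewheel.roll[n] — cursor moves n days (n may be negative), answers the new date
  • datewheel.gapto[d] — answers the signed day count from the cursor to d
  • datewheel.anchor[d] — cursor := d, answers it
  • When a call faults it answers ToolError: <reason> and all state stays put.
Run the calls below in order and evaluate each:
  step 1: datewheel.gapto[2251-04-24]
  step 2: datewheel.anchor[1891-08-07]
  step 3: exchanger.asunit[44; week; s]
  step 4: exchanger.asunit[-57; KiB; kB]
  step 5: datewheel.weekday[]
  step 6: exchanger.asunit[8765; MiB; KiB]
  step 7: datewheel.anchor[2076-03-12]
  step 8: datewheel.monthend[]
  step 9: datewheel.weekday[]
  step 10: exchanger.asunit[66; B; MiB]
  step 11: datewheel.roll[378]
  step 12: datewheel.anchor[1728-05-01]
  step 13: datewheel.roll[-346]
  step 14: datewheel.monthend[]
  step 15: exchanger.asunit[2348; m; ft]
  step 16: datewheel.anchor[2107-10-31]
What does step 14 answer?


Do: gapto[2251-04-24]
See: -396
Do: anchor[1891-08-07]
See: 1891-08-07
Do: asunit[44; week; s]
See: 26611200
Do: asunit[-57; KiB; kB]
See: -7296/125
Do: weekday[]
See: Friday
Do: asunit[8765; MiB; KiB]
See: 8975360
Do: anchor[2076-03-12]
See: 2076-03-12
Do: monthend[]
See: 2076-03-31
Do: weekday[]
See: Tuesday
Do: asunit[66; B; MiB]
See: 33/524288
Do: roll[378]
See: 2077-04-13
Do: anchor[1728-05-01]
See: 1728-05-01
Do: roll[-346]
See: 1727-05-21
Do: monthend[]
See: 1727-05-31
Do: asunit[2348; m; ft]
See: 2935000/381
Do: anchor[2107-10-31]
See: 2107-10-31

Answer: 1727-05-31


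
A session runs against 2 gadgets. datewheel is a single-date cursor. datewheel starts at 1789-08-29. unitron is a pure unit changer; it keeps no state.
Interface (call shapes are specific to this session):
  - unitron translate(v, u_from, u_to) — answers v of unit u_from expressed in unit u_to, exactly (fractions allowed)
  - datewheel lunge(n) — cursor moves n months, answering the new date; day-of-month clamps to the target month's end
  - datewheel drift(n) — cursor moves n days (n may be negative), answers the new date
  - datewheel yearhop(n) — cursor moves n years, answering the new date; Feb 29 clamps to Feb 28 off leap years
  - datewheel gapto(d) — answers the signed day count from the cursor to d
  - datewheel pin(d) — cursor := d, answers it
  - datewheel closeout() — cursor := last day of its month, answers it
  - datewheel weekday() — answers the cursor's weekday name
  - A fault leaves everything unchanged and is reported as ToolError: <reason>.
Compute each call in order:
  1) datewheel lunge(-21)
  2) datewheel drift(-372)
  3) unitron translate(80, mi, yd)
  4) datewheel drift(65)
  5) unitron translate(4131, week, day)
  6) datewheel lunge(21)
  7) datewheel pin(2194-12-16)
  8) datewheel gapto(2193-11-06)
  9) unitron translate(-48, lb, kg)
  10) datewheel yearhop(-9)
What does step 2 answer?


Answer: 1786-11-22

Derivation:
-- 1. datewheel lunge(n=-21) : 1787-11-29
-- 2. datewheel drift(n=-372) : 1786-11-22
-- 3. unitron translate(v=80, u_from=mi, u_to=yd) : 140800
-- 4. datewheel drift(n=65) : 1787-01-26
-- 5. unitron translate(v=4131, u_from=week, u_to=day) : 28917
-- 6. datewheel lunge(n=21) : 1788-10-26
-- 7. datewheel pin(d=2194-12-16) : 2194-12-16
-- 8. datewheel gapto(d=2193-11-06) : -405
-- 9. unitron translate(v=-48, u_from=lb, u_to=kg) : -136077711/6250000
-- 10. datewheel yearhop(n=-9) : 2185-12-16


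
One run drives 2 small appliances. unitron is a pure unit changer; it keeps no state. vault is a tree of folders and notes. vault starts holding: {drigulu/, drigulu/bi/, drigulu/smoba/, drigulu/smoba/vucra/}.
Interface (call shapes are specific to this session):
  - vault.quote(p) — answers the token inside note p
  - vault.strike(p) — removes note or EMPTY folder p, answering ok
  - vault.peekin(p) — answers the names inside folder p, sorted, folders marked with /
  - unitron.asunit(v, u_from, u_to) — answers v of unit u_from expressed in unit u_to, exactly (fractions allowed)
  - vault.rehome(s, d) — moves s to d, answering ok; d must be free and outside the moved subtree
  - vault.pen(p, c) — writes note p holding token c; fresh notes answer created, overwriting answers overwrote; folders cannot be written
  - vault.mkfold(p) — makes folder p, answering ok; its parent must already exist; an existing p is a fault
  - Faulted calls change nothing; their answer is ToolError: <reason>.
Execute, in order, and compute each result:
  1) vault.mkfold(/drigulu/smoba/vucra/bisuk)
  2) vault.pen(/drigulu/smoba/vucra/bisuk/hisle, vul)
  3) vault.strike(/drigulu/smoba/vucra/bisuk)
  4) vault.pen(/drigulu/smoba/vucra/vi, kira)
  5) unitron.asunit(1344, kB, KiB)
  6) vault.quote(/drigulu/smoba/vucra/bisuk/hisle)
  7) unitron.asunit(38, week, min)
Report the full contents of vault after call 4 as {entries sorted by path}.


Answer: {drigulu/, drigulu/bi/, drigulu/smoba/, drigulu/smoba/vucra/, drigulu/smoba/vucra/bisuk/, drigulu/smoba/vucra/bisuk/hisle=vul, drigulu/smoba/vucra/vi=kira}

Derivation:
>> vault.mkfold(p: /drigulu/smoba/vucra/bisuk)
<< ok
>> vault.pen(p: /drigulu/smoba/vucra/bisuk/hisle, c: vul)
<< created
>> vault.strike(p: /drigulu/smoba/vucra/bisuk)
<< ToolError: not empty
>> vault.pen(p: /drigulu/smoba/vucra/vi, c: kira)
<< created
>> unitron.asunit(v: 1344, u_from: kB, u_to: KiB)
<< 2625/2
>> vault.quote(p: /drigulu/smoba/vucra/bisuk/hisle)
<< vul
>> unitron.asunit(v: 38, u_from: week, u_to: min)
<< 383040


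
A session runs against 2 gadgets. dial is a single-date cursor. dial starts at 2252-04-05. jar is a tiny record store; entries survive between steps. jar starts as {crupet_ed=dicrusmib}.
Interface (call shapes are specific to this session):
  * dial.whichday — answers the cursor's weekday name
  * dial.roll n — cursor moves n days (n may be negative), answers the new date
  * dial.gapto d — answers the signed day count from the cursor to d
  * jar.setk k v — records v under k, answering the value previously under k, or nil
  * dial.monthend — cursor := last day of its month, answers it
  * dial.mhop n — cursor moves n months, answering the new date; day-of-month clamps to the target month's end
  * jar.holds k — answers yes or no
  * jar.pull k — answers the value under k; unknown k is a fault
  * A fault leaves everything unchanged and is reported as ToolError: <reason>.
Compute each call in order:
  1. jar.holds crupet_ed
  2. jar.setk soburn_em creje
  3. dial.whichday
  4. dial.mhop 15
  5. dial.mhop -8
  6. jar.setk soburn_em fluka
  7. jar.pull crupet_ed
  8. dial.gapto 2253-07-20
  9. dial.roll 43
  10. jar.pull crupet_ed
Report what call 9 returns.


Answer: 2252-12-18

Derivation:
# holds(k→crupet_ed) == yes
# setk(k→soburn_em, v→creje) == nil
# whichday() == Monday
# mhop(n→15) == 2253-07-05
# mhop(n→-8) == 2252-11-05
# setk(k→soburn_em, v→fluka) == creje
# pull(k→crupet_ed) == dicrusmib
# gapto(d→2253-07-20) == 257
# roll(n→43) == 2252-12-18
# pull(k→crupet_ed) == dicrusmib


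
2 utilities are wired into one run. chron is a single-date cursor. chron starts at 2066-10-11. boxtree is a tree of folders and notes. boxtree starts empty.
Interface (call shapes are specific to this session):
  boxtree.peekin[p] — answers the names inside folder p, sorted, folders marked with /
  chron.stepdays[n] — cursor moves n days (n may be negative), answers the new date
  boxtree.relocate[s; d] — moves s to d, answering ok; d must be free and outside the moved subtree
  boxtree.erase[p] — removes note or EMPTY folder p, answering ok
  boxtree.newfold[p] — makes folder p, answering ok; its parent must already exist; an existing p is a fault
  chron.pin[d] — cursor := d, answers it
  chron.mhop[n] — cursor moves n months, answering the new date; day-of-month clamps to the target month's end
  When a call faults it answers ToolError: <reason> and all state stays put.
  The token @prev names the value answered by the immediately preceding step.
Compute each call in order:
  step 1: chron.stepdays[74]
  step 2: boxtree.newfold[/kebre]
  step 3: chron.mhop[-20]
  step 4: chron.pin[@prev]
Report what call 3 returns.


>> chron.stepdays(n→74)
<< 2066-12-24
>> boxtree.newfold(p→/kebre)
<< ok
>> chron.mhop(n→-20)
<< 2065-04-24
>> chron.pin(d→@prev)
<< 2065-04-24

Answer: 2065-04-24


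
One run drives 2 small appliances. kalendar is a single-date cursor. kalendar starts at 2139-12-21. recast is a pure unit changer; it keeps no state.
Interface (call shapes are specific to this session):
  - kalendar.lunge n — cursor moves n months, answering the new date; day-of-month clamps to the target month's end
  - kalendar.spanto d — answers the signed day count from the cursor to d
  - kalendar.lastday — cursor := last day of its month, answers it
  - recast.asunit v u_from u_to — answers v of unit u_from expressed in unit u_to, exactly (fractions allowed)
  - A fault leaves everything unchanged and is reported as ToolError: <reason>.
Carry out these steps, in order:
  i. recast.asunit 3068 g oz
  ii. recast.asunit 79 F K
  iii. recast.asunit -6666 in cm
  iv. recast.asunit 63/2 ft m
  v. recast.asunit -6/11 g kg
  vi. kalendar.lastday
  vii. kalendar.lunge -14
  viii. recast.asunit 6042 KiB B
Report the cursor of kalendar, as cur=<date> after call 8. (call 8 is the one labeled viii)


→ recast.asunit(v→3068, u_from→g, u_to→oz)
← 4908800000/45359237
→ recast.asunit(v→79, u_from→F, u_to→K)
← 53867/180
→ recast.asunit(v→-6666, u_from→in, u_to→cm)
← -423291/25
→ recast.asunit(v→63/2, u_from→ft, u_to→m)
← 24003/2500
→ recast.asunit(v→-6/11, u_from→g, u_to→kg)
← -3/5500
→ kalendar.lastday()
← 2139-12-31
→ kalendar.lunge(n→-14)
← 2138-10-31
→ recast.asunit(v→6042, u_from→KiB, u_to→B)
← 6187008

Answer: cur=2138-10-31


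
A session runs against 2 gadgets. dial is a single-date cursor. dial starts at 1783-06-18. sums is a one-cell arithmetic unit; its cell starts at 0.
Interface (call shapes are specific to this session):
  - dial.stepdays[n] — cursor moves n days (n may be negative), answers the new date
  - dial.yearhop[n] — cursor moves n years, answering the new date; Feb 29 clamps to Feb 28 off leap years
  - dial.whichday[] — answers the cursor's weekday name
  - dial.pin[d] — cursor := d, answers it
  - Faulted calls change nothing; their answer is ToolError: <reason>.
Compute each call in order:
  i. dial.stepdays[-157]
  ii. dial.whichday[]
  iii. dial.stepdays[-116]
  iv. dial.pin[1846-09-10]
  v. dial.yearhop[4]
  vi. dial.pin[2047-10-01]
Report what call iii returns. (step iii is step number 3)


Answer: 1782-09-18

Derivation:
% dial.stepdays(n: -157) ~> 1783-01-12
% dial.whichday() ~> Sunday
% dial.stepdays(n: -116) ~> 1782-09-18
% dial.pin(d: 1846-09-10) ~> 1846-09-10
% dial.yearhop(n: 4) ~> 1850-09-10
% dial.pin(d: 2047-10-01) ~> 2047-10-01


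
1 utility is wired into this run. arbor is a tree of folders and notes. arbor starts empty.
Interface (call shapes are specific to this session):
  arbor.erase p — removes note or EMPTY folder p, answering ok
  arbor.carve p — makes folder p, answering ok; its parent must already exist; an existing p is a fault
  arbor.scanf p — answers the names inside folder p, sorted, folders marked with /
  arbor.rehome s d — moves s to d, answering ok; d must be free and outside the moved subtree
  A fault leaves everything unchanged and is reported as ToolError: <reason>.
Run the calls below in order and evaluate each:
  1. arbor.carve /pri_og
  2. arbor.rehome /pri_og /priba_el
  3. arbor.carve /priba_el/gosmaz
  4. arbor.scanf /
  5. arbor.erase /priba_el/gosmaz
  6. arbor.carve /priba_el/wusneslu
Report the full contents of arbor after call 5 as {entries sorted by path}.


Step: arbor.carve[/pri_og]
Result: ok
Step: arbor.rehome[/pri_og; /priba_el]
Result: ok
Step: arbor.carve[/priba_el/gosmaz]
Result: ok
Step: arbor.scanf[/]
Result: [priba_el/]
Step: arbor.erase[/priba_el/gosmaz]
Result: ok
Step: arbor.carve[/priba_el/wusneslu]
Result: ok

Answer: {priba_el/}


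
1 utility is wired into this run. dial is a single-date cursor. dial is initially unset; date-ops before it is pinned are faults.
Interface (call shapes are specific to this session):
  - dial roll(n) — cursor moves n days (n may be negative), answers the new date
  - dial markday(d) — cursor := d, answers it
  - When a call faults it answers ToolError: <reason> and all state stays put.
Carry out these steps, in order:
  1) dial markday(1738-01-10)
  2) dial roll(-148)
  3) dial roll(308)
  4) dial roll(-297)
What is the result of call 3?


Answer: 1738-06-19

Derivation:
Step: dial markday[d=1738-01-10]
Result: 1738-01-10
Step: dial roll[n=-148]
Result: 1737-08-15
Step: dial roll[n=308]
Result: 1738-06-19
Step: dial roll[n=-297]
Result: 1737-08-26


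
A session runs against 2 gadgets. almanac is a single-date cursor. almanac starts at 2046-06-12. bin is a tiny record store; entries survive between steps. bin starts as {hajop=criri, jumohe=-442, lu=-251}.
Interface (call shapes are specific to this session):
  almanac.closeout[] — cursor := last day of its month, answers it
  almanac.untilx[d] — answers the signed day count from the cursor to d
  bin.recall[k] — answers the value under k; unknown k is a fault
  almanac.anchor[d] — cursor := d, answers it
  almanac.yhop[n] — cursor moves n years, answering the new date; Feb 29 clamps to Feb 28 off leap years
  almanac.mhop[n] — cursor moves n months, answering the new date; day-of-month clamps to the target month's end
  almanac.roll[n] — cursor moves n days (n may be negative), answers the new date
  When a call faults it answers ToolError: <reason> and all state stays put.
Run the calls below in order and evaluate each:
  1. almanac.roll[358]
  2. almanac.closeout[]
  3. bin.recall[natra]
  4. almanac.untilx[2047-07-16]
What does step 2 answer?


Answer: 2047-06-30

Derivation:
> almanac.roll 358
= 2047-06-05
> almanac.closeout
= 2047-06-30
> bin.recall natra
= ToolError: no such key natra
> almanac.untilx 2047-07-16
= 16


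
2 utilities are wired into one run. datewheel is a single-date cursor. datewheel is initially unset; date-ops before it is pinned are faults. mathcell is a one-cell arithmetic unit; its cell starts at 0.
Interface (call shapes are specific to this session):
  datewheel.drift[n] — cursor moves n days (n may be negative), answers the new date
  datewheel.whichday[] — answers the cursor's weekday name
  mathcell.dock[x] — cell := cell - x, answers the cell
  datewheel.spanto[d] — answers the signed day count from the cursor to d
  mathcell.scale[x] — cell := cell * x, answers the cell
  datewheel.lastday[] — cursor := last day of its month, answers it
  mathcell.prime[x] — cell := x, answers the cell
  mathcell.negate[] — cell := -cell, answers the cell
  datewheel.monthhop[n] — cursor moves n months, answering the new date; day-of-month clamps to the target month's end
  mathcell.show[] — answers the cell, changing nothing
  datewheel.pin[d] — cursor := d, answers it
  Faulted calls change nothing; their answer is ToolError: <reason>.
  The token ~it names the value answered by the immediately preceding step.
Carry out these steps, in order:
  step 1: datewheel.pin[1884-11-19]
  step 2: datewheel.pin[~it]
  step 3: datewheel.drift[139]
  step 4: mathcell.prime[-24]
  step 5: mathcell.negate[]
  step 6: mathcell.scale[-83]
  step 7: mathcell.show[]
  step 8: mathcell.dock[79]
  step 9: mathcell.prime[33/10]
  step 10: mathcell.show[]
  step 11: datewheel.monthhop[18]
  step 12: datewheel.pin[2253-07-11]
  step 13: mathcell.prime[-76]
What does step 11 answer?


Answer: 1886-10-07

Derivation:
% pin(d: 1884-11-19) : 1884-11-19
% pin(d: ~it) : 1884-11-19
% drift(n: 139) : 1885-04-07
% prime(x: -24) : -24
% negate() : 24
% scale(x: -83) : -1992
% show() : -1992
% dock(x: 79) : -2071
% prime(x: 33/10) : 33/10
% show() : 33/10
% monthhop(n: 18) : 1886-10-07
% pin(d: 2253-07-11) : 2253-07-11
% prime(x: -76) : -76


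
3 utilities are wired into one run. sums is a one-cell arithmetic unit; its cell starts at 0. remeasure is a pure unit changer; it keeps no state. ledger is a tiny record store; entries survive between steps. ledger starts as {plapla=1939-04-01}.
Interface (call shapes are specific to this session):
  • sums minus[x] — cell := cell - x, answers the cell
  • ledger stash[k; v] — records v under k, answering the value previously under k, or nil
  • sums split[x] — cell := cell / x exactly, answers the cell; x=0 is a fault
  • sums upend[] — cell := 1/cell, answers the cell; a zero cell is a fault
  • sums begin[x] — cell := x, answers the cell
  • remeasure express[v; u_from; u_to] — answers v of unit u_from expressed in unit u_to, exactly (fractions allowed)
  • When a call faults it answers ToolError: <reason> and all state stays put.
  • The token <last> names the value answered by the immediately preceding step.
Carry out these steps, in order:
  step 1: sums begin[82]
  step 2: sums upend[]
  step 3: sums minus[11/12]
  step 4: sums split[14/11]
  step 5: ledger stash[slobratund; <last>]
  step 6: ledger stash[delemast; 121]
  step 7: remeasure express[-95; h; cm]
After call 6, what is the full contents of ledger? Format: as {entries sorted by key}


Answer: {delemast=121, plapla=1939-04-01, slobratund=-4895/6888}

Derivation:
! 1. sums begin(82) == 82
! 2. sums upend() == 1/82
! 3. sums minus(11/12) == -445/492
! 4. sums split(14/11) == -4895/6888
! 5. ledger stash(slobratund, <last>) == nil
! 6. ledger stash(delemast, 121) == nil
! 7. remeasure express(-95, h, cm) == ToolError: incompatible units


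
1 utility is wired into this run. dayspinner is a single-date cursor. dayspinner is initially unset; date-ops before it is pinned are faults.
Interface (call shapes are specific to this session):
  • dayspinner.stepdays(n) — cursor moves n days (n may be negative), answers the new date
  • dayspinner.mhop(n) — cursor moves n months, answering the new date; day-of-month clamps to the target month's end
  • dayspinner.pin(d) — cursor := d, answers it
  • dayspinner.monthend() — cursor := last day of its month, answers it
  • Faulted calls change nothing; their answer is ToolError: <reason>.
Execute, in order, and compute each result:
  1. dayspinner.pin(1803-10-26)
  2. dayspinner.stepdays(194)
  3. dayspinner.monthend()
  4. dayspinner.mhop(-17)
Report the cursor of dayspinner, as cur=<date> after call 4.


-> pin(d='1803-10-26')
<- 1803-10-26
-> stepdays(n='194')
<- 1804-05-07
-> monthend()
<- 1804-05-31
-> mhop(n='-17')
<- 1802-12-31

Answer: cur=1802-12-31


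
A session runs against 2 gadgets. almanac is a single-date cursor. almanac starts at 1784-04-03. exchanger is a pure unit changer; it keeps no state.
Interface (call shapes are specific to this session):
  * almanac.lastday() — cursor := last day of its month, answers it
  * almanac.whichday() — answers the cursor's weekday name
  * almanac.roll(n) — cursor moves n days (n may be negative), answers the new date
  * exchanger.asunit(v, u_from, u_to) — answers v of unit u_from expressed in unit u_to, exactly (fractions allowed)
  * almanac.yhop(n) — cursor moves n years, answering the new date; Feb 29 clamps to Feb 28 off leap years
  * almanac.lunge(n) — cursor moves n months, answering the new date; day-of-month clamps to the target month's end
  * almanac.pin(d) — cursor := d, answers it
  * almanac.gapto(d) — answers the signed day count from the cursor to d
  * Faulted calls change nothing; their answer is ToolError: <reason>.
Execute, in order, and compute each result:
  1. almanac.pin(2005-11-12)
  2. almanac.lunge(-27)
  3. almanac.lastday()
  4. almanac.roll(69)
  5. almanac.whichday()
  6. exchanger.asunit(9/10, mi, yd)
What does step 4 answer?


Answer: 2003-11-08

Derivation:
$ almanac.pin d='2005-11-12'
:: 2005-11-12
$ almanac.lunge n='-27'
:: 2003-08-12
$ almanac.lastday
:: 2003-08-31
$ almanac.roll n='69'
:: 2003-11-08
$ almanac.whichday
:: Saturday
$ exchanger.asunit v='9/10' u_from='mi' u_to='yd'
:: 1584


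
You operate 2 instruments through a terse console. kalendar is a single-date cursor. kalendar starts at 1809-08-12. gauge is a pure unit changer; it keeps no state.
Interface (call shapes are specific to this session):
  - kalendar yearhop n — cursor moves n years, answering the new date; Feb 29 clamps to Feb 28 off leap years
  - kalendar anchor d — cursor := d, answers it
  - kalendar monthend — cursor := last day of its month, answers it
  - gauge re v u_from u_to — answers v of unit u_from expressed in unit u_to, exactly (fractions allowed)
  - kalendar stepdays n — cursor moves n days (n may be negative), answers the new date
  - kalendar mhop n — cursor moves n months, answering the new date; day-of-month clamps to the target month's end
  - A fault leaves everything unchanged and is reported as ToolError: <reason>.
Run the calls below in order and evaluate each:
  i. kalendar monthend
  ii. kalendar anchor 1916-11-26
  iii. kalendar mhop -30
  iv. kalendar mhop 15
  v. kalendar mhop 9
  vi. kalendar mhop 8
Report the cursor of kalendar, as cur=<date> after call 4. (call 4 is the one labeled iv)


~$ kalendar monthend
= 1809-08-31
~$ kalendar anchor d→1916-11-26
= 1916-11-26
~$ kalendar mhop n→-30
= 1914-05-26
~$ kalendar mhop n→15
= 1915-08-26
~$ kalendar mhop n→9
= 1916-05-26
~$ kalendar mhop n→8
= 1917-01-26

Answer: cur=1915-08-26


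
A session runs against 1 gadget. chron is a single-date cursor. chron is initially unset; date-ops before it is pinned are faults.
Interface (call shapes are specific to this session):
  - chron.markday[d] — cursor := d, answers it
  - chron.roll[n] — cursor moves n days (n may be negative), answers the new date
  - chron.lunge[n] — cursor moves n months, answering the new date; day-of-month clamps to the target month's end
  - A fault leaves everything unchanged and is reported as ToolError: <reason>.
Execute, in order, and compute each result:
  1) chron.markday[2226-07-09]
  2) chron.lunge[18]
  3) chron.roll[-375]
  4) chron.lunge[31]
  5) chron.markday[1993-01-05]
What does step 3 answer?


Answer: 2226-12-30

Derivation:
I try chron.markday on 2226-07-09, — result: 2226-07-09.
Then chron.lunge on 18: 2228-01-09.
Invoking chron.roll on -375, and get 2226-12-30.
I invoke chron.lunge on 31, and get 2229-07-30.
Then chron.markday on 1993-01-05, — result: 1993-01-05.


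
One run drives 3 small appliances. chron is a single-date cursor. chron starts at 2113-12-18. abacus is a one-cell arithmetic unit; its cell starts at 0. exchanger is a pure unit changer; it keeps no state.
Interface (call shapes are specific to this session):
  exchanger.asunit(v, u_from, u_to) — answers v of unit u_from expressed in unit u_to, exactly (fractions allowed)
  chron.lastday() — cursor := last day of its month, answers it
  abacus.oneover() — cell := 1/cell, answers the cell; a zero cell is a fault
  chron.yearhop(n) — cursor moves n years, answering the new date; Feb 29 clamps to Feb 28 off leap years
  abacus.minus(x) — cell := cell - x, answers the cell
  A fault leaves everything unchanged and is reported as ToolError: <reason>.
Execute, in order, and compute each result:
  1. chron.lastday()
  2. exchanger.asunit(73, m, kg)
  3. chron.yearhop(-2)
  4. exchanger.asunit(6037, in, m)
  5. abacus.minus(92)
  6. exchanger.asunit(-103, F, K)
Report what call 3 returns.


Answer: 2111-12-31

Derivation:
$ lastday
[out] 2113-12-31
$ asunit v='73' u_from='m' u_to='kg'
[out] ToolError: incompatible units
$ yearhop n='-2'
[out] 2111-12-31
$ asunit v='6037' u_from='in' u_to='m'
[out] 766699/5000
$ minus x='92'
[out] -92
$ asunit v='-103' u_from='F' u_to='K'
[out] 3963/20


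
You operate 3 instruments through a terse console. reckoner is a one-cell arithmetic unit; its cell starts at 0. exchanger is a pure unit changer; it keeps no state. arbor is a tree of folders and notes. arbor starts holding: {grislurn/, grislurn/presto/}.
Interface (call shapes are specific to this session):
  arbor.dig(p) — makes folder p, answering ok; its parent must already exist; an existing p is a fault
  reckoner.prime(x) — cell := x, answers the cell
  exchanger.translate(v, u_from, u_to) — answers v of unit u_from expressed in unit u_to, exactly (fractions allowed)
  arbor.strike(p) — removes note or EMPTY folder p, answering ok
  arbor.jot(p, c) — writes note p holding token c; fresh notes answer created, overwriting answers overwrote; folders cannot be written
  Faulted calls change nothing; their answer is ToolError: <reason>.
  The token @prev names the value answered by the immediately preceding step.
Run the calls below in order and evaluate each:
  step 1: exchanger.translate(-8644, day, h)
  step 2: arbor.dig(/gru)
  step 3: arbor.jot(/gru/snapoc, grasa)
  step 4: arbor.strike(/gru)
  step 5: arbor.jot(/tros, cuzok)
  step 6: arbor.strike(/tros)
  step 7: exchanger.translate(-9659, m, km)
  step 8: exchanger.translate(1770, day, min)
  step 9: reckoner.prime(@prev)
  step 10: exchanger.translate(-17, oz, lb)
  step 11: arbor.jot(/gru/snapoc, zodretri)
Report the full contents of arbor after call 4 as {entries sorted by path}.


Answer: {grislurn/, grislurn/presto/, gru/, gru/snapoc=grasa}

Derivation:
! 1. exchanger.translate(v→-8644, u_from→day, u_to→h) -> -207456
! 2. arbor.dig(p→/gru) -> ok
! 3. arbor.jot(p→/gru/snapoc, c→grasa) -> created
! 4. arbor.strike(p→/gru) -> ToolError: not empty
! 5. arbor.jot(p→/tros, c→cuzok) -> created
! 6. arbor.strike(p→/tros) -> ok
! 7. exchanger.translate(v→-9659, u_from→m, u_to→km) -> -9659/1000
! 8. exchanger.translate(v→1770, u_from→day, u_to→min) -> 2548800
! 9. reckoner.prime(x→@prev) -> 2548800
! 10. exchanger.translate(v→-17, u_from→oz, u_to→lb) -> -17/16
! 11. arbor.jot(p→/gru/snapoc, c→zodretri) -> overwrote


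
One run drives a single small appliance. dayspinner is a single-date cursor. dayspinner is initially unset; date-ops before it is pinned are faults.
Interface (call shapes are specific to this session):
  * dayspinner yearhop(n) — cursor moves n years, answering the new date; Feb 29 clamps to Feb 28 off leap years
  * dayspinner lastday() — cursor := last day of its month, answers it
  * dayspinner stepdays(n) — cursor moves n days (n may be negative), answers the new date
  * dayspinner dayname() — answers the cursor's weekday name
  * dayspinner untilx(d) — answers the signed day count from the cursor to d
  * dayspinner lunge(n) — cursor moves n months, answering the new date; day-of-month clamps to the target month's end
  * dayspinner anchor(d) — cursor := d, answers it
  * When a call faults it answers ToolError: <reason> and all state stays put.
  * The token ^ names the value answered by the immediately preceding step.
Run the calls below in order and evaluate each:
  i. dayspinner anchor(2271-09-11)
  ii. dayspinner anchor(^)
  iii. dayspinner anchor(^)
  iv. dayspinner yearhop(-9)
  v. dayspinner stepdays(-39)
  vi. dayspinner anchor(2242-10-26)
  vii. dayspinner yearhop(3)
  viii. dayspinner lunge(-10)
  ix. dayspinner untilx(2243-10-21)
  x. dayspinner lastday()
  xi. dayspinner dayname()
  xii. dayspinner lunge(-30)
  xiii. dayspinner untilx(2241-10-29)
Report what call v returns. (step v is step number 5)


-> dayspinner anchor(d→2271-09-11)
<- 2271-09-11
-> dayspinner anchor(d→^)
<- 2271-09-11
-> dayspinner anchor(d→^)
<- 2271-09-11
-> dayspinner yearhop(n→-9)
<- 2262-09-11
-> dayspinner stepdays(n→-39)
<- 2262-08-03
-> dayspinner anchor(d→2242-10-26)
<- 2242-10-26
-> dayspinner yearhop(n→3)
<- 2245-10-26
-> dayspinner lunge(n→-10)
<- 2244-12-26
-> dayspinner untilx(d→2243-10-21)
<- -432
-> dayspinner lastday()
<- 2244-12-31
-> dayspinner dayname()
<- Tuesday
-> dayspinner lunge(n→-30)
<- 2242-06-30
-> dayspinner untilx(d→2241-10-29)
<- -244

Answer: 2262-08-03


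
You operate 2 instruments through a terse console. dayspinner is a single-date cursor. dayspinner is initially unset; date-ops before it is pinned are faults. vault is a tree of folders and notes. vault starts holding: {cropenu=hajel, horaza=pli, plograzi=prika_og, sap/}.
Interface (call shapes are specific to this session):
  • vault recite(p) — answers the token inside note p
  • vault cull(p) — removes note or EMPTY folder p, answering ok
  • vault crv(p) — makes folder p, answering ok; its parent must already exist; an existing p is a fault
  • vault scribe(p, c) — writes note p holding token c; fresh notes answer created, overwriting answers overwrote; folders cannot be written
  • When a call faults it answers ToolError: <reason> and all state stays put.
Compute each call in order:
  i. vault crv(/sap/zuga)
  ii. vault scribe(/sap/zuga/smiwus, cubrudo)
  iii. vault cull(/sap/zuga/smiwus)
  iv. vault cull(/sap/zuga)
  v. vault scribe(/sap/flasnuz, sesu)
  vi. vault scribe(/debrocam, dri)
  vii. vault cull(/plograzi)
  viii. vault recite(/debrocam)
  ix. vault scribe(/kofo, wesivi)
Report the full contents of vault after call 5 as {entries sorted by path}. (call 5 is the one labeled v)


Answer: {cropenu=hajel, horaza=pli, plograzi=prika_og, sap/, sap/flasnuz=sesu}

Derivation:
I use vault crv passing p: /sap/zuga: ok.
Then vault scribe passing p: /sap/zuga/smiwus, c: cubrudo, giving created.
Using vault cull passing p: /sap/zuga/smiwus, yielding ok.
Invoking vault cull passing p: /sap/zuga, → ok.
I invoke vault scribe passing p: /sap/flasnuz, c: sesu: created.
I invoke vault scribe passing p: /debrocam, c: dri, and observe created.
I invoke vault cull passing p: /plograzi, and see ok.
Now I run vault recite passing p: /debrocam, and get dri.
I use vault scribe passing p: /kofo, c: wesivi, → created.


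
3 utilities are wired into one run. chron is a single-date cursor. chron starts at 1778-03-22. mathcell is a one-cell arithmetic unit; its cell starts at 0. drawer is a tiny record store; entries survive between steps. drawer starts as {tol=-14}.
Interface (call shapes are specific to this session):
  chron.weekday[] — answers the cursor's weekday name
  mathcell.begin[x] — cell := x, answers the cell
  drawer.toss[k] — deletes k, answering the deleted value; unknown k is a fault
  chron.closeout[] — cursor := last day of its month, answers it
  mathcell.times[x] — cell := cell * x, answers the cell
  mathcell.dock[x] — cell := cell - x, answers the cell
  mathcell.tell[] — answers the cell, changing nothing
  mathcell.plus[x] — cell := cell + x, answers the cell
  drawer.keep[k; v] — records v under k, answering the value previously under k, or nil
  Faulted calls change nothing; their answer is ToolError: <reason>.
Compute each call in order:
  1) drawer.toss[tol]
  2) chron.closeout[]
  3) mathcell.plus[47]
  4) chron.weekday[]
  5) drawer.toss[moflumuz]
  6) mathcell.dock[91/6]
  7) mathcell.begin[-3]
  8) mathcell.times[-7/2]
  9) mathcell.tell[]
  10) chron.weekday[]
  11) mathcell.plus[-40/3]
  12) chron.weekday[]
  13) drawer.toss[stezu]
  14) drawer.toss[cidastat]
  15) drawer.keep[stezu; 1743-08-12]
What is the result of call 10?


Answer: Tuesday

Derivation:
Act: drawer.toss[tol]
Obs: -14
Act: chron.closeout[]
Obs: 1778-03-31
Act: mathcell.plus[47]
Obs: 47
Act: chron.weekday[]
Obs: Tuesday
Act: drawer.toss[moflumuz]
Obs: ToolError: no such key moflumuz
Act: mathcell.dock[91/6]
Obs: 191/6
Act: mathcell.begin[-3]
Obs: -3
Act: mathcell.times[-7/2]
Obs: 21/2
Act: mathcell.tell[]
Obs: 21/2
Act: chron.weekday[]
Obs: Tuesday
Act: mathcell.plus[-40/3]
Obs: -17/6
Act: chron.weekday[]
Obs: Tuesday
Act: drawer.toss[stezu]
Obs: ToolError: no such key stezu
Act: drawer.toss[cidastat]
Obs: ToolError: no such key cidastat
Act: drawer.keep[stezu; 1743-08-12]
Obs: nil
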